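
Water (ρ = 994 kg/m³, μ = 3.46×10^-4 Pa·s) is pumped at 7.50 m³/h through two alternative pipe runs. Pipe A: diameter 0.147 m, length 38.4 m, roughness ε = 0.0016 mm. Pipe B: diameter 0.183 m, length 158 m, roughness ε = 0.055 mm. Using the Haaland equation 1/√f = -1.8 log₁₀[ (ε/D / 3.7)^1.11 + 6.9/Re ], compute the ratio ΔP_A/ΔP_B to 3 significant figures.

ΔP_A/ΔP_B ≈ 0.667

Pipe A: V = Q/A = 0.002083/0.01697 = 0.1228 m/s; Re = 5.184e+04; ε/D = 1.09e-05; Haaland → f = 0.02057; ΔP_A = f(L/D)(ρV²/2) = 40.24 Pa.
Pipe B: V = Q/A = 0.002083/0.0263 = 0.07921 m/s; Re = 4.164e+04; ε/D = 0.000301; Haaland → f = 0.02241; ΔP_B = f(L/D)(ρV²/2) = 60.33 Pa.
ΔP_A/ΔP_B = 40.24/60.33 = 0.667.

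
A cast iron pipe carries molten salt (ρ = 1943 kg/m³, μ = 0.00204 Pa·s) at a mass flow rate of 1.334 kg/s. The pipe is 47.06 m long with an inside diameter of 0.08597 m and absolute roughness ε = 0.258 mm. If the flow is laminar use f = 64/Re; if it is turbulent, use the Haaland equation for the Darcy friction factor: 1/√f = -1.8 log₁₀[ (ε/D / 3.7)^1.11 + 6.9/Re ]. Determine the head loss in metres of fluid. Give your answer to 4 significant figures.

A = πD²/4 = π(0.08597)²/4 = 0.005805 m²; mean velocity V = ṁ/(ρA) = 1.334/(1943 · 0.005805) = 0.1183 m/s.
Reynolds number Re = ρVD/μ = 1943 · 0.1183 · 0.08597 / 0.00204 = 9685.
Re > 4000 → turbulent. Relative roughness ε/D = 0.000258/0.08597 = 0.003. Haaland: 1/√f = -1.8 log₁₀[(0.003/3.7)^1.11 + 6.9/9685] = -1.8 log₁₀[0.000371 + 0.000712] = 5.338, so f = 0.0351.
Darcy-Weisbach: ΔP = f(L/D)(ρV²/2) = 0.0351·(47.06/0.08597)·(1943·0.1183²/2) = 0.0351·547.4·13.59 = 261.1 Pa.
Head loss h_f = ΔP/(ρg) = 261.1/(1943·9.81) = 0.01370 m.

h_f ≈ 0.01370 m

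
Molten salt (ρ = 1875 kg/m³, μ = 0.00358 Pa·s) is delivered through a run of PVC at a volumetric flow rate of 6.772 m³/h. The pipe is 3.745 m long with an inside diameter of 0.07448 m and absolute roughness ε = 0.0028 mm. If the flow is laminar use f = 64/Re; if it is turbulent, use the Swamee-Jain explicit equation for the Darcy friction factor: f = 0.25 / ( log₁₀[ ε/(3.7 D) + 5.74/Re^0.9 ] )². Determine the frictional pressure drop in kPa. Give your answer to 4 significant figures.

ΔP ≈ 0.2377 kPa

Q = 6.772 m³/h = 6.772/3600 = 0.001881 m³/s.
Cross-sectional area A = πD²/4 = π(0.07448)²/4 = 0.004357 m²; mean velocity V = Q/A = 0.001881/0.004357 = 0.4318 m/s.
Reynolds number Re = ρVD/μ = 1875 · 0.4318 · 0.07448 / 0.00358 = 1.684e+04.
Re > 4000 → turbulent. Relative roughness ε/D = 2.8e-06/0.07448 = 3.76e-05. Swamee-Jain: f = 0.25/(log₁₀[3.76e-05/3.7 + 5.74/1.684e+04^0.9])² = 0.25/(log₁₀[1.02e-05 + 0.000902])² = 0.25/(-3.04)² = 0.02705.
Darcy-Weisbach: ΔP = f(L/D)(ρV²/2) = 0.02705·(3.745/0.07448)·(1875·0.4318²/2) = 0.02705·50.28·174.8 = 237.7 Pa.
ΔP = 237.7 Pa = 0.2377 kPa.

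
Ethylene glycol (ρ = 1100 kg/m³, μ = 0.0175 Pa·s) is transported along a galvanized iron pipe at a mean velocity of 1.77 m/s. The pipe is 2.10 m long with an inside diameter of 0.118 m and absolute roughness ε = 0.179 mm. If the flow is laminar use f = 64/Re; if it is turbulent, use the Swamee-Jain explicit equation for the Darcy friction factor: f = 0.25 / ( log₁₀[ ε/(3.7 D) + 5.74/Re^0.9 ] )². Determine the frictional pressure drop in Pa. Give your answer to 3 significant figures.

Reynolds number Re = ρVD/μ = 1100 · 1.77 · 0.118 / 0.0175 = 1.313e+04.
Re > 4000 → turbulent. Relative roughness ε/D = 0.000179/0.118 = 0.00152. Swamee-Jain: f = 0.25/(log₁₀[0.00152/3.7 + 5.74/1.313e+04^0.9])² = 0.25/(log₁₀[0.00041 + 0.00113])² = 0.25/(-2.813)² = 0.0316.
Darcy-Weisbach: ΔP = f(L/D)(ρV²/2) = 0.0316·(2.1/0.118)·(1100·1.77²/2) = 0.0316·17.8·1723 = 968.9 Pa.

ΔP ≈ 969 Pa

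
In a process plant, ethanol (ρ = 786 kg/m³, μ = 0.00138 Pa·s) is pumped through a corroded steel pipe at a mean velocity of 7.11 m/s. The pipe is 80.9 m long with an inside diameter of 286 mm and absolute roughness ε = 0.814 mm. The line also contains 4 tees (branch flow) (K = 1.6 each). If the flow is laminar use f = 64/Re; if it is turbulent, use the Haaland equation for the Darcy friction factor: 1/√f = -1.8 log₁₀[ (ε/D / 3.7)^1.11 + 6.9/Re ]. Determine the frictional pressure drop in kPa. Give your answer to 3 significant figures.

Reynolds number Re = ρVD/μ = 786 · 7.11 · 0.286 / 0.00138 = 1.158e+06.
Re > 4000 → turbulent. Relative roughness ε/D = 0.000814/0.286 = 0.00285. Haaland: 1/√f = -1.8 log₁₀[(0.00285/3.7)^1.11 + 6.9/1.158e+06] = -1.8 log₁₀[0.00035 + 5.96e-06] = 6.208, so f = 0.02594.
Total minor-loss coefficient ΣK = 4·1.6 = 6.4.
ΔP = [f·L/D + ΣK]·(ρV²/2) = [0.02594·80.9/0.286 + 6.4]·(786·7.11²/2) = [7.339 + 6.4]·1.987e+04 = 2.729e+05 Pa.
ΔP = 2.729e+05 Pa = 273 kPa.

ΔP ≈ 273 kPa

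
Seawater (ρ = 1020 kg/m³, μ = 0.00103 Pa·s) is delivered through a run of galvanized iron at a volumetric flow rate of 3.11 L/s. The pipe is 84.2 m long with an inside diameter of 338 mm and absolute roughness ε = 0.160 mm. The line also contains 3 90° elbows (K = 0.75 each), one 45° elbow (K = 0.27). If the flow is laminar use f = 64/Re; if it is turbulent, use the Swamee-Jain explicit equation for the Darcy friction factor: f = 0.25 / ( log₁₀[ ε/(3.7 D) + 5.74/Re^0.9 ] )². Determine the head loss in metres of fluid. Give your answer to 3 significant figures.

Q = 3.11 L/s = 3.11/1000 = 0.00311 m³/s.
Cross-sectional area A = πD²/4 = π(0.338)²/4 = 0.08973 m²; mean velocity V = Q/A = 0.00311/0.08973 = 0.03466 m/s.
Reynolds number Re = ρVD/μ = 1020 · 0.03466 · 0.338 / 0.00103 = 1.16e+04.
Re > 4000 → turbulent. Relative roughness ε/D = 0.00016/0.338 = 0.000473. Swamee-Jain: f = 0.25/(log₁₀[0.000473/3.7 + 5.74/1.16e+04^0.9])² = 0.25/(log₁₀[0.000128 + 0.00126])² = 0.25/(-2.857)² = 0.03062.
Total minor-loss coefficient ΣK = 3·0.75 + 1·0.27 = 2.52.
ΔP = [f·L/D + ΣK]·(ρV²/2) = [0.03062·84.2/0.338 + 2.52]·(1020·0.03466²/2) = [7.629 + 2.52]·0.6127 = 6.218 Pa.
Head loss h_f = ΔP/(ρg) = 6.218/(1020·9.81) = 6.21×10^-4 m.

h_f ≈ 6.21×10^-4 m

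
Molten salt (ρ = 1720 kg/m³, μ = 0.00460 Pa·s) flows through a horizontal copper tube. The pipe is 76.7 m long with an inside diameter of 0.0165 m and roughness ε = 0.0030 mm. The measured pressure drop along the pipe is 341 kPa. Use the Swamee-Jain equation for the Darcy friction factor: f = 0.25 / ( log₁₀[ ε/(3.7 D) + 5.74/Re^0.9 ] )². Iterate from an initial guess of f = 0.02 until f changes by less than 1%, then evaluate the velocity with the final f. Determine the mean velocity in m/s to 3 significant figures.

V ≈ 1.66 m/s

Rearranging Darcy-Weisbach: V = √(2·ΔP·D/(f·L·ρ)). With ε/D = 3e-06/0.0165 = 0.000182, iterate starting from f = 0.02:
  f = 0.02 → V = √(2·3.41e+05·0.0165/(0.02·76.7·1720)) = 2.065 m/s; Re = ρVD/μ = 1.274e+04; f → 0.02937
  f = 0.02937 → V = 1.704 m/s; Re = 1.051e+04; f → 0.03088
  f = 0.03088 → V = 1.662 m/s; Re = 1.025e+04; f → 0.03108
Converged (Δf/f < 1%). With the final f = 0.03108: V = √(2·3.41e+05·0.0165/(0.03108·76.7·1720)) = 1.657 m/s.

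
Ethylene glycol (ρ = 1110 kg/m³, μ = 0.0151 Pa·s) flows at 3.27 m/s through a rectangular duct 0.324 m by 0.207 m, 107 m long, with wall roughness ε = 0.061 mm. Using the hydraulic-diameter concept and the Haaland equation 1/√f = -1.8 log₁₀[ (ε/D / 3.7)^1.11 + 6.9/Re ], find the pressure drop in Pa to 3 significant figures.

Hydraulic diameter D_h = 4A/P = 4·(0.324·0.207)/(2·(0.324+0.207)) = 0.2683/1.062 = 0.2526 m.
Re = ρVD_h/μ = 1110·3.27·0.2526/0.0151 = 6.072e+04.
ε/D_h = 6.1e-05/0.2526 = 0.000241; Haaland gives 1/√f = -1.8 log₁₀[2.26e-05+0.000114] = 6.958, so f = 0.02065.
ΔP = f(L/D_h)(ρV²/2) = 0.02065·107/0.2526·5935 = 5.192e+04 Pa.

ΔP ≈ 51900 Pa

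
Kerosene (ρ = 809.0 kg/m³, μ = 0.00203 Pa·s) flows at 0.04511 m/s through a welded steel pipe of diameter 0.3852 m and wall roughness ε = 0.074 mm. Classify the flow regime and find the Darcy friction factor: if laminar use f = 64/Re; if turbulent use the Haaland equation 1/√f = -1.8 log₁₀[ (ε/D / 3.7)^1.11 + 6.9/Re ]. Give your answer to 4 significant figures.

Re = ρVD/μ = 809·0.04511·0.3852/0.00203 = 6925.
Re > 4000 → turbulent. ε/D = 7.4e-05/0.3852 = 0.000192; Haaland: 1/√f = -1.8 log₁₀[1.75e-05 + 0.000996] = 5.389, so f = 0.03443.

f ≈ 0.03443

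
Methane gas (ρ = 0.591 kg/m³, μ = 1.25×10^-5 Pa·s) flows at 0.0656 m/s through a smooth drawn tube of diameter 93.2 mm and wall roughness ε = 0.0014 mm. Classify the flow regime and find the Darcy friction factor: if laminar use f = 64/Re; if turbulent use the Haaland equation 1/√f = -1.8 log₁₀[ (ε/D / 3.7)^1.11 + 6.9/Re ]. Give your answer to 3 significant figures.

Re = ρVD/μ = 0.591·0.0656·0.0932/1.25e-05 = 289.1.
Re < 2300 → laminar, so f = 64/Re = 0.2214 (roughness is irrelevant in laminar flow).

f ≈ 0.221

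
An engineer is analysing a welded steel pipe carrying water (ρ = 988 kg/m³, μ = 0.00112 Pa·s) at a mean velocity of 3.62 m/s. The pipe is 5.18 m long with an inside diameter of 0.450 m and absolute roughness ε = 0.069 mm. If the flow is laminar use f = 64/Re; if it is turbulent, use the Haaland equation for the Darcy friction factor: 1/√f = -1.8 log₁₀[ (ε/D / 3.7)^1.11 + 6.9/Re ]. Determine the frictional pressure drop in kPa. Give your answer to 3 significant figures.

ΔP ≈ 1.03 kPa

Reynolds number Re = ρVD/μ = 988 · 3.62 · 0.45 / 0.00112 = 1.437e+06.
Re > 4000 → turbulent. Relative roughness ε/D = 6.9e-05/0.45 = 0.000153. Haaland: 1/√f = -1.8 log₁₀[(0.000153/3.7)^1.11 + 6.9/1.437e+06] = -1.8 log₁₀[1.37e-05 + 4.8e-06] = 8.521, so f = 0.01377.
Darcy-Weisbach: ΔP = f(L/D)(ρV²/2) = 0.01377·(5.18/0.45)·(988·3.62²/2) = 0.01377·11.51·6474 = 1026 Pa.
ΔP = 1026 Pa = 1.03 kPa.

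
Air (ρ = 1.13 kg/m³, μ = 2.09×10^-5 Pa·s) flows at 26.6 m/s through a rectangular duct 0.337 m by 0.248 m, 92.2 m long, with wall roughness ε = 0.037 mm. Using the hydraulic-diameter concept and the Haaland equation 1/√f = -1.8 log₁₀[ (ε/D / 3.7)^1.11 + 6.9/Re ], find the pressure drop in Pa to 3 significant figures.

ΔP ≈ 1920 Pa

Hydraulic diameter D_h = 4A/P = 4·(0.337·0.248)/(2·(0.337+0.248)) = 0.3343/1.17 = 0.2857 m.
Re = ρVD_h/μ = 1.13·26.6·0.2857/2.09e-05 = 4.109e+05.
ε/D_h = 3.7e-05/0.2857 = 0.000129; Haaland gives 1/√f = -1.8 log₁₀[1.13e-05+1.68e-05] = 8.192, so f = 0.0149.
ΔP = f(L/D_h)(ρV²/2) = 0.0149·92.2/0.2857·399.8 = 1922 Pa.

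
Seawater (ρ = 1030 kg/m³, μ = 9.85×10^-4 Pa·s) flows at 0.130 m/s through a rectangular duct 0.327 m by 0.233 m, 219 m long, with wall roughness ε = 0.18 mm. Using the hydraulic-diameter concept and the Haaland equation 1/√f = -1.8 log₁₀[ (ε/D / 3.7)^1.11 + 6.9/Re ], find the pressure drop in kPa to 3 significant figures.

Hydraulic diameter D_h = 4A/P = 4·(0.327·0.233)/(2·(0.327+0.233)) = 0.3048/1.12 = 0.2721 m.
Re = ρVD_h/μ = 1030·0.13·0.2721/0.000985 = 3.699e+04.
ε/D_h = 0.00018/0.2721 = 0.000661; Haaland gives 1/√f = -1.8 log₁₀[6.92e-05+0.000187] = 6.466, so f = 0.02392.
ΔP = f(L/D_h)(ρV²/2) = 0.02392·219/0.2721·8.704 = 167.5 Pa.
ΔP = 0.168 kPa.

ΔP ≈ 0.168 kPa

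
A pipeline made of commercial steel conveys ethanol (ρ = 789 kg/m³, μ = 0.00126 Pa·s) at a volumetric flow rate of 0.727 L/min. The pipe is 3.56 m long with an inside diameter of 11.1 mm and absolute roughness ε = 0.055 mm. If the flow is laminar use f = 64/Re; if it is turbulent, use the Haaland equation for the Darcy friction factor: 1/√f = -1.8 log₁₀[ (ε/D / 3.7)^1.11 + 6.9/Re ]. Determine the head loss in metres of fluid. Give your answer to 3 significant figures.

Q = 0.727 L/min = 0.727/60000 = 1.212e-05 m³/s.
Cross-sectional area A = πD²/4 = π(0.0111)²/4 = 9.677e-05 m²; mean velocity V = Q/A = 1.212e-05/9.677e-05 = 0.1252 m/s.
Reynolds number Re = ρVD/μ = 789 · 0.1252 · 0.0111 / 0.00126 = 870.3.
Re < 2300 → laminar flow, so f = 64/Re = 64/870.3 = 0.07354 (the turbulent correlation is not needed).
Darcy-Weisbach: ΔP = f(L/D)(ρV²/2) = 0.07354·(3.56/0.0111)·(789·0.1252²/2) = 0.07354·320.7·6.185 = 145.9 Pa.
Head loss h_f = ΔP/(ρg) = 145.9/(789·9.81) = 0.0188 m.

h_f ≈ 0.0188 m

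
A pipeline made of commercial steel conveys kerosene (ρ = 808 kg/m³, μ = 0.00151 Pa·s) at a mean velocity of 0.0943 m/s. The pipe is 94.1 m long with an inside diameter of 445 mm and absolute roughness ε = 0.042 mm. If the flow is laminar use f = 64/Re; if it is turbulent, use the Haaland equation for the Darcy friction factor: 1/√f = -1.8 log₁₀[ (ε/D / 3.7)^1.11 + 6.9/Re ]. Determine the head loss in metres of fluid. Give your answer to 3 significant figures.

Reynolds number Re = ρVD/μ = 808 · 0.0943 · 0.445 / 0.00151 = 2.245e+04.
Re > 4000 → turbulent. Relative roughness ε/D = 4.2e-05/0.445 = 9.44e-05. Haaland: 1/√f = -1.8 log₁₀[(9.44e-05/3.7)^1.11 + 6.9/2.245e+04] = -1.8 log₁₀[7.97e-06 + 0.000307] = 6.302, so f = 0.02518.
Darcy-Weisbach: ΔP = f(L/D)(ρV²/2) = 0.02518·(94.1/0.445)·(808·0.0943²/2) = 0.02518·211.5·3.593 = 19.13 Pa.
Head loss h_f = ΔP/(ρg) = 19.13/(808·9.81) = 0.00241 m.

h_f ≈ 0.00241 m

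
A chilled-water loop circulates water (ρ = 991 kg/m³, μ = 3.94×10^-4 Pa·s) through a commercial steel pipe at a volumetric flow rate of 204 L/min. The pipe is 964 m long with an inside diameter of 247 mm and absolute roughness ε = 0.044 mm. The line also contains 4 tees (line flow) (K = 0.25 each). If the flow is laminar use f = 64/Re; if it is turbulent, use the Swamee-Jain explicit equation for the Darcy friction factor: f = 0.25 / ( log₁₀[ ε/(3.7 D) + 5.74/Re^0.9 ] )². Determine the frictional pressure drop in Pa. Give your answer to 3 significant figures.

Q = 204 L/min = 204/60000 = 0.0034 m³/s.
Cross-sectional area A = πD²/4 = π(0.247)²/4 = 0.04792 m²; mean velocity V = Q/A = 0.0034/0.04792 = 0.07096 m/s.
Reynolds number Re = ρVD/μ = 991 · 0.07096 · 0.247 / 0.000394 = 4.408e+04.
Re > 4000 → turbulent. Relative roughness ε/D = 4.4e-05/0.247 = 0.000178. Swamee-Jain: f = 0.25/(log₁₀[0.000178/3.7 + 5.74/4.408e+04^0.9])² = 0.25/(log₁₀[4.81e-05 + 0.000379])² = 0.25/(-3.369)² = 0.02203.
Total minor-loss coefficient ΣK = 4·0.25 = 1.
ΔP = [f·L/D + ΣK]·(ρV²/2) = [0.02203·964/0.247 + 1]·(991·0.07096²/2) = [85.96 + 1]·2.495 = 217 Pa.

ΔP ≈ 217 Pa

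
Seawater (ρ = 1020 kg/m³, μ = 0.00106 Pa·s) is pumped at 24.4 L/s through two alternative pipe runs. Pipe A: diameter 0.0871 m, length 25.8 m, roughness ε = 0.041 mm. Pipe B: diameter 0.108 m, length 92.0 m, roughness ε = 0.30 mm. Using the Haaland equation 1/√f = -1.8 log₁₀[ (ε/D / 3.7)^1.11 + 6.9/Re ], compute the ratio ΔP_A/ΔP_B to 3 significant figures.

ΔP_A/ΔP_B ≈ 0.558

Pipe A: V = Q/A = 0.0244/0.005958 = 4.095 m/s; Re = 3.432e+05; ε/D = 0.000471; Haaland → f = 0.01775; ΔP_A = f(L/D)(ρV²/2) = 4.496e+04 Pa.
Pipe B: V = Q/A = 0.0244/0.009161 = 2.663 m/s; Re = 2.768e+05; ε/D = 0.00278; Haaland → f = 0.02612; ΔP_B = f(L/D)(ρV²/2) = 8.05e+04 Pa.
ΔP_A/ΔP_B = 4.496e+04/8.05e+04 = 0.558.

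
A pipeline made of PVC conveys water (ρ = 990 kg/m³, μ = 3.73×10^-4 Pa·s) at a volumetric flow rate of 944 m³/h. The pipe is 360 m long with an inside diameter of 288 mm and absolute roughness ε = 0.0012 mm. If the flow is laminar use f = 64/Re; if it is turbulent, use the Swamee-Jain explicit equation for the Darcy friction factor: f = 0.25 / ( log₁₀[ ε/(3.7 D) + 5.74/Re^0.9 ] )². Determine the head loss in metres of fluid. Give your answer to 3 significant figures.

h_f ≈ 10.2 m

Q = 944 m³/h = 944/3600 = 0.2622 m³/s.
Cross-sectional area A = πD²/4 = π(0.288)²/4 = 0.06514 m²; mean velocity V = Q/A = 0.2622/0.06514 = 4.025 m/s.
Reynolds number Re = ρVD/μ = 990 · 4.025 · 0.288 / 0.000373 = 3.077e+06.
Re > 4000 → turbulent. Relative roughness ε/D = 1.2e-06/0.288 = 4.17e-06. Swamee-Jain: f = 0.25/(log₁₀[4.17e-06/3.7 + 5.74/3.077e+06^0.9])² = 0.25/(log₁₀[1.13e-06 + 8.31e-06])² = 0.25/(-5.025)² = 0.0099.
Darcy-Weisbach: ΔP = f(L/D)(ρV²/2) = 0.0099·(360/0.288)·(990·4.025²/2) = 0.0099·1250·8020 = 9.925e+04 Pa.
Head loss h_f = ΔP/(ρg) = 9.925e+04/(990·9.81) = 10.2 m.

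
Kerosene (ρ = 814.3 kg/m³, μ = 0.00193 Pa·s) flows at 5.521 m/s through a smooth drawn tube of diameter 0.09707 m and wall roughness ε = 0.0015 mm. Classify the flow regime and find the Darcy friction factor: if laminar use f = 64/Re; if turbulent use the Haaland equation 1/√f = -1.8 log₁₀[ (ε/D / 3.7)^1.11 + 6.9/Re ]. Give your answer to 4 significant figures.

f ≈ 0.01524

Re = ρVD/μ = 814.3·5.521·0.09707/0.00193 = 2.261e+05.
Re > 4000 → turbulent. ε/D = 1.5e-06/0.09707 = 1.55e-05; Haaland: 1/√f = -1.8 log₁₀[1.07e-06 + 3.05e-05] = 8.101, so f = 0.01524.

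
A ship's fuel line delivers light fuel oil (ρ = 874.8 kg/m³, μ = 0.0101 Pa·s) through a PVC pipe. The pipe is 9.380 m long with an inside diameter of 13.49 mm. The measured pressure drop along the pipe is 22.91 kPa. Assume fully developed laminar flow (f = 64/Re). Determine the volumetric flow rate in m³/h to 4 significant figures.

For laminar flow, f = 64/Re with Re = ρVD/μ, so Darcy-Weisbach reduces to ΔP = 32μLV/D². Solving for V: V = ΔP·D²/(32μL) = 2.291e+04·(0.01349)²/(32·0.0101·9.38) = 1.375 m/s.
Check: Re = ρVD/μ = 874.8·1.375·0.01349/0.0101 = 1607 < 2300, so the laminar assumption holds.
Q = V·A = 1.375·(π/4·0.01349²) = 0.0001966 m³/s = 0.7076 m³/h.

Q ≈ 0.7076 m³/h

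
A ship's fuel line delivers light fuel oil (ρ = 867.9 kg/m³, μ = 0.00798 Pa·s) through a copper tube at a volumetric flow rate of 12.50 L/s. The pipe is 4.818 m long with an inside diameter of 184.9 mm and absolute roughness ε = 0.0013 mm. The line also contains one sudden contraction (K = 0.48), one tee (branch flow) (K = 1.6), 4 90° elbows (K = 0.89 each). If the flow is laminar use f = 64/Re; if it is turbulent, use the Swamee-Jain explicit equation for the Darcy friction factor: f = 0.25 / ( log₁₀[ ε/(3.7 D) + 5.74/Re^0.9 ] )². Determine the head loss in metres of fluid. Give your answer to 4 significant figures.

Q = 12.50 L/s = 12.50/1000 = 0.0125 m³/s.
Cross-sectional area A = πD²/4 = π(0.1849)²/4 = 0.02685 m²; mean velocity V = Q/A = 0.0125/0.02685 = 0.4655 m/s.
Reynolds number Re = ρVD/μ = 867.9 · 0.4655 · 0.1849 / 0.00798 = 9362.
Re > 4000 → turbulent. Relative roughness ε/D = 1.3e-06/0.1849 = 7.03e-06. Swamee-Jain: f = 0.25/(log₁₀[7.03e-06/3.7 + 5.74/9362^0.9])² = 0.25/(log₁₀[1.9e-06 + 0.00153])² = 0.25/(-2.815)² = 0.03155.
Total minor-loss coefficient ΣK = 1·0.48 + 1·1.6 + 4·0.89 = 5.64.
ΔP = [f·L/D + ΣK]·(ρV²/2) = [0.03155·4.818/0.1849 + 5.64]·(867.9·0.4655²/2) = [0.8222 + 5.64]·94.04 = 607.7 Pa.
Head loss h_f = ΔP/(ρg) = 607.7/(867.9·9.81) = 0.07138 m.

h_f ≈ 0.07138 m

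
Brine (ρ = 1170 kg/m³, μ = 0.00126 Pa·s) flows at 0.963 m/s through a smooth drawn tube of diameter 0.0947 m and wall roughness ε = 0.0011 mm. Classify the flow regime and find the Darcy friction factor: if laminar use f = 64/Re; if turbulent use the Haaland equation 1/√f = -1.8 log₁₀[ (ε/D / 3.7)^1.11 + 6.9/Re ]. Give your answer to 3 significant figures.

f ≈ 0.0185

Re = ρVD/μ = 1170·0.963·0.0947/0.00126 = 8.468e+04.
Re > 4000 → turbulent. ε/D = 1.1e-06/0.0947 = 1.16e-05; Haaland: 1/√f = -1.8 log₁₀[7.79e-07 + 8.15e-05] = 7.353, so f = 0.0185.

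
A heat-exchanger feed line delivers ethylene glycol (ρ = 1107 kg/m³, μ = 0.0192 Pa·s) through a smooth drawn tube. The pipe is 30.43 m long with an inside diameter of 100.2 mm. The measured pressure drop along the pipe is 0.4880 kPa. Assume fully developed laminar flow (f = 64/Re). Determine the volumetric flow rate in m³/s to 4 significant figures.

For laminar flow, f = 64/Re with Re = ρVD/μ, so Darcy-Weisbach reduces to ΔP = 32μLV/D². Solving for V: V = ΔP·D²/(32μL) = 488·(0.1002)²/(32·0.0192·30.43) = 0.2621 m/s.
Check: Re = ρVD/μ = 1107·0.2621·0.1002/0.0192 = 1514 < 2300, so the laminar assumption holds.
Q = V·A = 0.2621·(π/4·0.1002²) = 0.002066 m³/s = 0.002066 m³/s.

Q ≈ 0.002066 m³/s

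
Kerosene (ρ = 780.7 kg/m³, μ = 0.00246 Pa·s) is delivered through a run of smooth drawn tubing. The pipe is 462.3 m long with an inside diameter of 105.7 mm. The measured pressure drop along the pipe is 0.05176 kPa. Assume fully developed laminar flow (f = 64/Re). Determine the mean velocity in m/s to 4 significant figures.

V ≈ 0.01589 m/s

For laminar flow, f = 64/Re with Re = ρVD/μ, so Darcy-Weisbach reduces to ΔP = 32μLV/D². Solving for V: V = ΔP·D²/(32μL) = 51.76·(0.1057)²/(32·0.00246·462.3) = 0.01589 m/s.
Check: Re = ρVD/μ = 780.7·0.01589·0.1057/0.00246 = 533 < 2300, so the laminar assumption holds.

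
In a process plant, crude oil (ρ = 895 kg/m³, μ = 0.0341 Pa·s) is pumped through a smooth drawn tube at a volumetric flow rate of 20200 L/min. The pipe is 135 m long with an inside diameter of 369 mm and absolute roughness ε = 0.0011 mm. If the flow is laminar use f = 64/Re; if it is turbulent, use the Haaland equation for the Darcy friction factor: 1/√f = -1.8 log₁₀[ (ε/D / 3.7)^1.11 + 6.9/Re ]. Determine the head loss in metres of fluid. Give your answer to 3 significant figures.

h_f ≈ 4.29 m

Q = 20200 L/min = 20200/60000 = 0.3367 m³/s.
Cross-sectional area A = πD²/4 = π(0.369)²/4 = 0.1069 m²; mean velocity V = Q/A = 0.3367/0.1069 = 3.148 m/s.
Reynolds number Re = ρVD/μ = 895 · 3.148 · 0.369 / 0.0341 = 3.049e+04.
Re > 4000 → turbulent. Relative roughness ε/D = 1.1e-06/0.369 = 2.98e-06. Haaland: 1/√f = -1.8 log₁₀[(2.98e-06/3.7)^1.11 + 6.9/3.049e+04] = -1.8 log₁₀[1.72e-07 + 0.000226] = 6.561, so f = 0.02323.
Darcy-Weisbach: ΔP = f(L/D)(ρV²/2) = 0.02323·(135/0.369)·(895·3.148²/2) = 0.02323·365.9·4435 = 3.769e+04 Pa.
Head loss h_f = ΔP/(ρg) = 3.769e+04/(895·9.81) = 4.29 m.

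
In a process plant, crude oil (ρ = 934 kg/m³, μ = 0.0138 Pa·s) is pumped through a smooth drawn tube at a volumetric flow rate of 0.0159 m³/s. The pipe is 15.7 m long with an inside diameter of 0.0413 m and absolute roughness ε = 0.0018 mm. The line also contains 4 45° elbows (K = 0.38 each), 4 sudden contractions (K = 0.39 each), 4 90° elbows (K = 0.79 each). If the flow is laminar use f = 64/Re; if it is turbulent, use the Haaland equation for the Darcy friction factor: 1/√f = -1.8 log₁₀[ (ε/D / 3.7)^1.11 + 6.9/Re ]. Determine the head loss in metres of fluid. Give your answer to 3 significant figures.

h_f ≈ 107 m

Cross-sectional area A = πD²/4 = π(0.0413)²/4 = 0.00134 m²; mean velocity V = Q/A = 0.0159/0.00134 = 11.87 m/s.
Reynolds number Re = ρVD/μ = 934 · 11.87 · 0.0413 / 0.0138 = 3.318e+04.
Re > 4000 → turbulent. Relative roughness ε/D = 1.8e-06/0.0413 = 4.36e-05. Haaland: 1/√f = -1.8 log₁₀[(4.36e-05/3.7)^1.11 + 6.9/3.318e+04] = -1.8 log₁₀[3.38e-06 + 0.000208] = 6.615, so f = 0.02285.
Total minor-loss coefficient ΣK = 4·0.38 + 4·0.39 + 4·0.79 = 6.24.
ΔP = [f·L/D + ΣK]·(ρV²/2) = [0.02285·15.7/0.0413 + 6.24]·(934·11.87²/2) = [8.688 + 6.24]·6.579e+04 = 9.82e+05 Pa.
Head loss h_f = ΔP/(ρg) = 9.82e+05/(934·9.81) = 107 m.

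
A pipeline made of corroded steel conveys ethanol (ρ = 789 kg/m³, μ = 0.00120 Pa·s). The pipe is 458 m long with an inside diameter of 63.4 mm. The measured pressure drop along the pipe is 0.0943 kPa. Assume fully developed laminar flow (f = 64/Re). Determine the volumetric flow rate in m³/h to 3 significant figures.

For laminar flow, f = 64/Re with Re = ρVD/μ, so Darcy-Weisbach reduces to ΔP = 32μLV/D². Solving for V: V = ΔP·D²/(32μL) = 94.3·(0.0634)²/(32·0.0012·458) = 0.02155 m/s.
Check: Re = ρVD/μ = 789·0.02155·0.0634/0.0012 = 898.4 < 2300, so the laminar assumption holds.
Q = V·A = 0.02155·(π/4·0.0634²) = 6.804e-05 m³/s = 0.245 m³/h.

Q ≈ 0.245 m³/h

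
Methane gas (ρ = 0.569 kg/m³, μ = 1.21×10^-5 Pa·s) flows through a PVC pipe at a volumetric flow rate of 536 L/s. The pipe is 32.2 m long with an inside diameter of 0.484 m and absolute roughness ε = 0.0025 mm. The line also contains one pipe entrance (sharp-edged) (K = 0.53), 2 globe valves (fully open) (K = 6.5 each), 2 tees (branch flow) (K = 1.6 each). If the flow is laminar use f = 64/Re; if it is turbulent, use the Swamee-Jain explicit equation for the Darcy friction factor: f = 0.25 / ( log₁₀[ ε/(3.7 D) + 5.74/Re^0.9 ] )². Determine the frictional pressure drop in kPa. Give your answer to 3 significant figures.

ΔP ≈ 0.0435 kPa

Q = 536 L/s = 536/1000 = 0.536 m³/s.
Cross-sectional area A = πD²/4 = π(0.484)²/4 = 0.184 m²; mean velocity V = Q/A = 0.536/0.184 = 2.913 m/s.
Reynolds number Re = ρVD/μ = 0.569 · 2.913 · 0.484 / 1.21e-05 = 6.631e+04.
Re > 4000 → turbulent. Relative roughness ε/D = 2.5e-06/0.484 = 5.17e-06. Swamee-Jain: f = 0.25/(log₁₀[5.17e-06/3.7 + 5.74/6.631e+04^0.9])² = 0.25/(log₁₀[1.4e-06 + 0.000263])² = 0.25/(-3.578)² = 0.01953.
Total minor-loss coefficient ΣK = 1·0.53 + 2·6.5 + 2·1.6 = 16.7.
ΔP = [f·L/D + ΣK]·(ρV²/2) = [0.01953·32.2/0.484 + 16.7]·(0.569·2.913²/2) = [1.299 + 16.7]·2.415 = 43.53 Pa.
ΔP = 43.53 Pa = 0.0435 kPa.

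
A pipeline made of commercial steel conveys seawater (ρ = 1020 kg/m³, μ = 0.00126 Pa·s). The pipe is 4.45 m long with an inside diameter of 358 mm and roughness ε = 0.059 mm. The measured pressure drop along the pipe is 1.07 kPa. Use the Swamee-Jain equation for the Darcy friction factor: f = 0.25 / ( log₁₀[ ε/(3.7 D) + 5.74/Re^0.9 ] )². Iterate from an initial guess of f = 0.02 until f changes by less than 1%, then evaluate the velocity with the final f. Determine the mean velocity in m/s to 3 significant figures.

V ≈ 3.43 m/s

Rearranging Darcy-Weisbach: V = √(2·ΔP·D/(f·L·ρ)). With ε/D = 5.9e-05/0.358 = 0.000165, iterate starting from f = 0.02:
  f = 0.02 → V = √(2·1070·0.358/(0.02·4.45·1020)) = 2.905 m/s; Re = ρVD/μ = 8.419e+05; f → 0.01453
  f = 0.01453 → V = 3.408 m/s; Re = 9.876e+05; f → 0.01438
  f = 0.01438 → V = 3.426 m/s; Re = 9.929e+05; f → 0.01437
Converged (Δf/f < 1%). With the final f = 0.01437: V = √(2·1070·0.358/(0.01437·4.45·1020)) = 3.427 m/s.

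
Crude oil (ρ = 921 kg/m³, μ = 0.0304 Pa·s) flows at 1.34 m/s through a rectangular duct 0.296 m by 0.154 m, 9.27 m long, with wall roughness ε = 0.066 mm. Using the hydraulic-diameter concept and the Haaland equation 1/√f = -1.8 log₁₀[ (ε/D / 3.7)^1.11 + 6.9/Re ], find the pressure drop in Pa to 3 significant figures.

ΔP ≈ 1250 Pa

Hydraulic diameter D_h = 4A/P = 4·(0.296·0.154)/(2·(0.296+0.154)) = 0.1823/0.9 = 0.2026 m.
Re = ρVD_h/μ = 921·1.34·0.2026/0.0304 = 8225.
ε/D_h = 6.6e-05/0.2026 = 0.000326; Haaland gives 1/√f = -1.8 log₁₀[3.15e-05+0.000839] = 5.508, so f = 0.03296.
ΔP = f(L/D_h)(ρV²/2) = 0.03296·9.27/0.2026·826.9 = 1247 Pa.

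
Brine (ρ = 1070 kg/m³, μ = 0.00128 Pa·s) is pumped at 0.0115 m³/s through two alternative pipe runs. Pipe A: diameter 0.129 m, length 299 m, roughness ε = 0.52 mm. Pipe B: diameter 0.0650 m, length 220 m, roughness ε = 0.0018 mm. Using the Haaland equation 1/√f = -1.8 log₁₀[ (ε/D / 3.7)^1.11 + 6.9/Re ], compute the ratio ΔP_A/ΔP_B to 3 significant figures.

Pipe A: V = Q/A = 0.0115/0.01307 = 0.8799 m/s; Re = 9.488e+04; ε/D = 0.00403; Haaland → f = 0.02956; ΔP_A = f(L/D)(ρV²/2) = 2.838e+04 Pa.
Pipe B: V = Q/A = 0.0115/0.003318 = 3.466 m/s; Re = 1.883e+05; ε/D = 2.77e-05; Haaland → f = 0.01585; ΔP_B = f(L/D)(ρV²/2) = 3.448e+05 Pa.
ΔP_A/ΔP_B = 2.838e+04/3.448e+05 = 0.0823.

ΔP_A/ΔP_B ≈ 0.0823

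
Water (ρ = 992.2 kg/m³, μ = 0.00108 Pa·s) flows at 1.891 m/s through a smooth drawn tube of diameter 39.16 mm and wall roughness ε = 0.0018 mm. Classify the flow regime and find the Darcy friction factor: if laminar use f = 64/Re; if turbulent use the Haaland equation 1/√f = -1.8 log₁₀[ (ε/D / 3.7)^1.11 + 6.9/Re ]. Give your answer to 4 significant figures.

Re = ρVD/μ = 992.2·1.891·0.03916/0.00108 = 6.803e+04.
Re > 4000 → turbulent. ε/D = 1.8e-06/0.03916 = 4.6e-05; Haaland: 1/√f = -1.8 log₁₀[3.59e-06 + 0.000101] = 7.162, so f = 0.0195.

f ≈ 0.01950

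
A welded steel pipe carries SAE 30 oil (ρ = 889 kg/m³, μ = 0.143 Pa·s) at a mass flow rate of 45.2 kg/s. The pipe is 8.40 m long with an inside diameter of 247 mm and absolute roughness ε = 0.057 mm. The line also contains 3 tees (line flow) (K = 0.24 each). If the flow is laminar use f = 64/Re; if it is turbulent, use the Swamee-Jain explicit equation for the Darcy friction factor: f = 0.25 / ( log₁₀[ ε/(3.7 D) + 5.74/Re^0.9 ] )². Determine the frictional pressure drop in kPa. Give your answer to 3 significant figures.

A = πD²/4 = π(0.247)²/4 = 0.04792 m²; mean velocity V = ṁ/(ρA) = 45.2/(889 · 0.04792) = 1.061 m/s.
Reynolds number Re = ρVD/μ = 889 · 1.061 · 0.247 / 0.143 = 1629.
Re < 2300 → laminar flow, so f = 64/Re = 64/1629 = 0.03928 (the turbulent correlation is not needed).
Total minor-loss coefficient ΣK = 3·0.24 = 0.72.
ΔP = [f·L/D + ΣK]·(ρV²/2) = [0.03928·8.4/0.247 + 0.72]·(889·1.061²/2) = [1.336 + 0.72]·500.5 = 1029 Pa.
ΔP = 1029 Pa = 1.03 kPa.

ΔP ≈ 1.03 kPa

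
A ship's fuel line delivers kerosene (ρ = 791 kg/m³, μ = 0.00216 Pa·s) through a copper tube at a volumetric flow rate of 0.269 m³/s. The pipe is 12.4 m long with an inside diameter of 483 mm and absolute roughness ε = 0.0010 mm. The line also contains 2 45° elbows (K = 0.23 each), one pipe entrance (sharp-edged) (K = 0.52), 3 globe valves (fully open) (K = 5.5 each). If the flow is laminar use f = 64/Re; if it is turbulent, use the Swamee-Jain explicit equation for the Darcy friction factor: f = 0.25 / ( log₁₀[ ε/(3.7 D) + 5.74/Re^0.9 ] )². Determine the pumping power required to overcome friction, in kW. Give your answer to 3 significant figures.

P ≈ 4.10 kW

Cross-sectional area A = πD²/4 = π(0.483)²/4 = 0.1832 m²; mean velocity V = Q/A = 0.269/0.1832 = 1.468 m/s.
Reynolds number Re = ρVD/μ = 791 · 1.468 · 0.483 / 0.00216 = 2.597e+05.
Re > 4000 → turbulent. Relative roughness ε/D = 1e-06/0.483 = 2.07e-06. Swamee-Jain: f = 0.25/(log₁₀[2.07e-06/3.7 + 5.74/2.597e+05^0.9])² = 0.25/(log₁₀[5.6e-07 + 7.69e-05])² = 0.25/(-4.111)² = 0.01479.
Total minor-loss coefficient ΣK = 2·0.23 + 1·0.52 + 3·5.5 = 17.5.
ΔP = [f·L/D + ΣK]·(ρV²/2) = [0.01479·12.4/0.483 + 17.5]·(791·1.468²/2) = [0.3798 + 17.5]·852.5 = 1.523e+04 Pa.
Pumping power P = QΔP = 0.269·1.523e+04 = 4096 W = 4.10 kW.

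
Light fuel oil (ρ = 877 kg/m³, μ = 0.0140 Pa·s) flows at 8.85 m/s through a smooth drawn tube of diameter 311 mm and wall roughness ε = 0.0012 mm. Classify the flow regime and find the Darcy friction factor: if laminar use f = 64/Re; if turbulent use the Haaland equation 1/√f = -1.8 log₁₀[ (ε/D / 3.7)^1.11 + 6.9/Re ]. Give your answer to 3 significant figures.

Re = ρVD/μ = 877·8.85·0.311/0.014 = 1.724e+05.
Re > 4000 → turbulent. ε/D = 1.2e-06/0.311 = 3.86e-06; Haaland: 1/√f = -1.8 log₁₀[2.29e-07 + 4e-05] = 7.911, so f = 0.01598.

f ≈ 0.0160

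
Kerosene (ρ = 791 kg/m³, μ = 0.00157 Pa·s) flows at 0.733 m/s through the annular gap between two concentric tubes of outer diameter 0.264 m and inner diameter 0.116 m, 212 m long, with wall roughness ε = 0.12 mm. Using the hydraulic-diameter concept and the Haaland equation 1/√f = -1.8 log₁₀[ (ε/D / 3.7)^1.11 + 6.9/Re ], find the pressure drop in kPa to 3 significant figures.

ΔP ≈ 6.97 kPa

Hydraulic diameter D_h = 4A/P = D_o - D_i = 0.264 - 0.116 = 0.148 m.
Re = ρVD_h/μ = 791·0.733·0.148/0.00157 = 5.466e+04.
ε/D_h = 0.00012/0.148 = 0.000811; Haaland gives 1/√f = -1.8 log₁₀[8.67e-05+0.000126] = 6.609, so f = 0.02289.
ΔP = f(L/D_h)(ρV²/2) = 0.02289·212/0.148·212.5 = 6969 Pa.
ΔP = 6.97 kPa.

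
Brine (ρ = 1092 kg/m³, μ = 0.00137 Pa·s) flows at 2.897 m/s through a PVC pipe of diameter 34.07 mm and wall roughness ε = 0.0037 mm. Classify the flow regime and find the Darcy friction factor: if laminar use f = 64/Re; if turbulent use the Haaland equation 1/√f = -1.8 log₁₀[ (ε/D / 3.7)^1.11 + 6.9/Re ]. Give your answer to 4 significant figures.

Re = ρVD/μ = 1092·2.897·0.03407/0.00137 = 7.867e+04.
Re > 4000 → turbulent. ε/D = 3.7e-06/0.03407 = 0.000109; Haaland: 1/√f = -1.8 log₁₀[9.31e-06 + 8.77e-05] = 7.224, so f = 0.01916.

f ≈ 0.01916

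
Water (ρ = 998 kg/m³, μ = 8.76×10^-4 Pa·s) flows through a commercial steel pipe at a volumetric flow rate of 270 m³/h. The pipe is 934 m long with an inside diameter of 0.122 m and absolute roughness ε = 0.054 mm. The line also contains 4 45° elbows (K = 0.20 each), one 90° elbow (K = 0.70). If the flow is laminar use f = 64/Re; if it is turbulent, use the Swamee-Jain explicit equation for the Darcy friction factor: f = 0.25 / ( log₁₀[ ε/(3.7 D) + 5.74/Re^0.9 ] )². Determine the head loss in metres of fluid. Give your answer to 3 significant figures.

Q = 270 m³/h = 270/3600 = 0.075 m³/s.
Cross-sectional area A = πD²/4 = π(0.122)²/4 = 0.01169 m²; mean velocity V = Q/A = 0.075/0.01169 = 6.416 m/s.
Reynolds number Re = ρVD/μ = 998 · 6.416 · 0.122 / 0.000876 = 8.917e+05.
Re > 4000 → turbulent. Relative roughness ε/D = 5.4e-05/0.122 = 0.000443. Swamee-Jain: f = 0.25/(log₁₀[0.000443/3.7 + 5.74/8.917e+05^0.9])² = 0.25/(log₁₀[0.00012 + 2.53e-05])² = 0.25/(-3.839)² = 0.01697.
Total minor-loss coefficient ΣK = 4·0.2 + 1·0.7 = 1.5.
ΔP = [f·L/D + ΣK]·(ρV²/2) = [0.01697·934/0.122 + 1.5]·(998·6.416²/2) = [129.9 + 1.5]·2.054e+04 = 2.699e+06 Pa.
Head loss h_f = ΔP/(ρg) = 2.699e+06/(998·9.81) = 276 m.

h_f ≈ 276 m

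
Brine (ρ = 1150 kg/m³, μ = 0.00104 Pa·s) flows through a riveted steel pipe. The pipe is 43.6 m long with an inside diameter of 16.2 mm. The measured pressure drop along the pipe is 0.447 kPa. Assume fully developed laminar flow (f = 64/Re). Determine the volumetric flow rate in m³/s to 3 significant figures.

For laminar flow, f = 64/Re with Re = ρVD/μ, so Darcy-Weisbach reduces to ΔP = 32μLV/D². Solving for V: V = ΔP·D²/(32μL) = 447·(0.0162)²/(32·0.00104·43.6) = 0.08085 m/s.
Check: Re = ρVD/μ = 1150·0.08085·0.0162/0.00104 = 1448 < 2300, so the laminar assumption holds.
Q = V·A = 0.08085·(π/4·0.0162²) = 1.666e-05 m³/s = 1.67×10^-5 m³/s.

Q ≈ 1.67×10^-5 m³/s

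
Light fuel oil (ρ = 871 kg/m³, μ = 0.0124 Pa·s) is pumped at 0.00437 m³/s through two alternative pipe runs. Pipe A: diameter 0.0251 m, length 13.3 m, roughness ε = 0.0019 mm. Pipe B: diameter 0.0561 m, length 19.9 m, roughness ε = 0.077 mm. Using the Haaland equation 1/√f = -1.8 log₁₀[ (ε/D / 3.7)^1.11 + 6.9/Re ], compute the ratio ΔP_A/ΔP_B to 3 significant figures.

Pipe A: V = Q/A = 0.00437/0.0004948 = 8.832 m/s; Re = 1.557e+04; ε/D = 7.57e-05; Haaland → f = 0.02754; ΔP_A = f(L/D)(ρV²/2) = 4.958e+05 Pa.
Pipe B: V = Q/A = 0.00437/0.002472 = 1.768 m/s; Re = 6967; ε/D = 0.00137; Haaland → f = 0.03569; ΔP_B = f(L/D)(ρV²/2) = 1.723e+04 Pa.
ΔP_A/ΔP_B = 4.958e+05/1.723e+04 = 28.8.

ΔP_A/ΔP_B ≈ 28.8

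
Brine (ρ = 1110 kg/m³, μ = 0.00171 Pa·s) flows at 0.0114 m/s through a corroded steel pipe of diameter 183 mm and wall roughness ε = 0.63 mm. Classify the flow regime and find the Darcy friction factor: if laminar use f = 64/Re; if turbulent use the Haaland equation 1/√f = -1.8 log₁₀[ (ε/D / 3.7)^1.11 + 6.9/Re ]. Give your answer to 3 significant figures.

Re = ρVD/μ = 1110·0.0114·0.183/0.00171 = 1354.
Re < 2300 → laminar, so f = 64/Re = 0.04726 (roughness is irrelevant in laminar flow).

f ≈ 0.0473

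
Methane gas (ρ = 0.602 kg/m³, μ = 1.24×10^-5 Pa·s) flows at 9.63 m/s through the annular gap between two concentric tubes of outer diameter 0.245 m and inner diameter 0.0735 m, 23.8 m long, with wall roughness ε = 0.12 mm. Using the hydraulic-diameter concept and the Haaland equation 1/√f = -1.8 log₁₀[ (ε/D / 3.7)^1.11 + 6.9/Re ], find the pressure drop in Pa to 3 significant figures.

Hydraulic diameter D_h = 4A/P = D_o - D_i = 0.245 - 0.0735 = 0.1715 m.
Re = ρVD_h/μ = 0.602·9.63·0.1715/1.24e-05 = 8.018e+04.
ε/D_h = 0.00012/0.1715 = 0.0007; Haaland gives 1/√f = -1.8 log₁₀[7.36e-05+8.61e-05] = 6.834, so f = 0.02141.
ΔP = f(L/D_h)(ρV²/2) = 0.02141·23.8/0.1715·27.91 = 82.94 Pa.

ΔP ≈ 82.9 Pa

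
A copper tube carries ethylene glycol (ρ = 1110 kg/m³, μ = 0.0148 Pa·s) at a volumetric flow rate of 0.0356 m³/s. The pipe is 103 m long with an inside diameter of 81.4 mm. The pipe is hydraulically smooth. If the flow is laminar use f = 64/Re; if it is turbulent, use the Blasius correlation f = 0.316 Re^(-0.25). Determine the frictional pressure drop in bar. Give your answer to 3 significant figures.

ΔP ≈ 7.26 bar

Cross-sectional area A = πD²/4 = π(0.0814)²/4 = 0.005204 m²; mean velocity V = Q/A = 0.0356/0.005204 = 6.841 m/s.
Reynolds number Re = ρVD/μ = 1110 · 6.841 · 0.0814 / 0.0148 = 4.176e+04.
Re > 4000 → turbulent. Smooth-pipe (Blasius): f = 0.316 Re^(-0.25) = 0.316/(4.176e+04)^0.25 = 0.0221.
Darcy-Weisbach: ΔP = f(L/D)(ρV²/2) = 0.0221·(103/0.0814)·(1110·6.841²/2) = 0.0221·1265·2.597e+04 = 7.265e+05 Pa.
ΔP = 7.265e+05 Pa = 7.26 bar.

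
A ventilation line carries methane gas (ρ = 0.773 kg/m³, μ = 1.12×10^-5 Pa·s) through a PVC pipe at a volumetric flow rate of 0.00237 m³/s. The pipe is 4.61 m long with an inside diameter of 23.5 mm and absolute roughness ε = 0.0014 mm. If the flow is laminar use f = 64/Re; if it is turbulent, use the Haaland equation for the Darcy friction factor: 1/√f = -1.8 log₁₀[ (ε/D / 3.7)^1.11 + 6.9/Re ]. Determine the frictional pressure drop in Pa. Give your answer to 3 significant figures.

ΔP ≈ 72.4 Pa

Cross-sectional area A = πD²/4 = π(0.0235)²/4 = 0.0004337 m²; mean velocity V = Q/A = 0.00237/0.0004337 = 5.464 m/s.
Reynolds number Re = ρVD/μ = 0.773 · 5.464 · 0.0235 / 1.12e-05 = 8862.
Re > 4000 → turbulent. Relative roughness ε/D = 1.4e-06/0.0235 = 5.96e-05. Haaland: 1/√f = -1.8 log₁₀[(5.96e-05/3.7)^1.11 + 6.9/8862] = -1.8 log₁₀[4.78e-06 + 0.000779] = 5.591, so f = 0.03199.
Darcy-Weisbach: ΔP = f(L/D)(ρV²/2) = 0.03199·(4.61/0.0235)·(0.773·5.464²/2) = 0.03199·196.2·11.54 = 72.42 Pa.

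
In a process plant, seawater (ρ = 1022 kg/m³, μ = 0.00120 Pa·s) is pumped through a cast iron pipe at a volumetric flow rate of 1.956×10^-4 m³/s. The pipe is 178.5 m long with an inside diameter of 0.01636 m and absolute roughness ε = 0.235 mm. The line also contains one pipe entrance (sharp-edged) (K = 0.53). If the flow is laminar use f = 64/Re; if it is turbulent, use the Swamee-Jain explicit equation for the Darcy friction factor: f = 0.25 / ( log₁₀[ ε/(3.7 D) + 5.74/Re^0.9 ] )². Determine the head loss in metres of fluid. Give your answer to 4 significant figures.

h_f ≈ 22.80 m

Cross-sectional area A = πD²/4 = π(0.01636)²/4 = 0.0002102 m²; mean velocity V = Q/A = 0.0001956/0.0002102 = 0.9305 m/s.
Reynolds number Re = ρVD/μ = 1022 · 0.9305 · 0.01636 / 0.0012 = 1.296e+04.
Re > 4000 → turbulent. Relative roughness ε/D = 0.000235/0.01636 = 0.0144. Swamee-Jain: f = 0.25/(log₁₀[0.0144/3.7 + 5.74/1.296e+04^0.9])² = 0.25/(log₁₀[0.00388 + 0.00114])² = 0.25/(-2.299)² = 0.0473.
Total minor-loss coefficient ΣK = 1·0.53 = 0.53.
ΔP = [f·L/D + ΣK]·(ρV²/2) = [0.0473·178.5/0.01636 + 0.53]·(1022·0.9305²/2) = [516.1 + 0.53]·442.4 = 2.286e+05 Pa.
Head loss h_f = ΔP/(ρg) = 2.286e+05/(1022·9.81) = 22.80 m.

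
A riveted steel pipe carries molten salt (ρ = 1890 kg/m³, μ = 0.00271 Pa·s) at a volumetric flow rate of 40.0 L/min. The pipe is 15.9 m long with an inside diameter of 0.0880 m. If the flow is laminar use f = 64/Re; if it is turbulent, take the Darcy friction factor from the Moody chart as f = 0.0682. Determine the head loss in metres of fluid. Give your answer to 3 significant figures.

h_f ≈ 0.00755 m

Q = 40.0 L/min = 40.0/60000 = 0.0006667 m³/s.
Cross-sectional area A = πD²/4 = π(0.088)²/4 = 0.006082 m²; mean velocity V = Q/A = 0.0006667/0.006082 = 0.1096 m/s.
Reynolds number Re = ρVD/μ = 1890 · 0.1096 · 0.088 / 0.00271 = 6727.
Re > 4000 → turbulent; use the Moody-chart value f = 0.0682.
Darcy-Weisbach: ΔP = f(L/D)(ρV²/2) = 0.0682·(15.9/0.088)·(1890·0.1096²/2) = 0.0682·180.7·11.35 = 139.9 Pa.
Head loss h_f = ΔP/(ρg) = 139.9/(1890·9.81) = 0.00755 m.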